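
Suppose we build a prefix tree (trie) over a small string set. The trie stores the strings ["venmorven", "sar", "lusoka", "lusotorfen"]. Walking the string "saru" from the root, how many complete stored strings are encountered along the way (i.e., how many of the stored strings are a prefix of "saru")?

Walk "saru" from the root; an end-of-word marker is hit whenever a stored word is a prefix of "saru".
Prefixes of the query that are stored words: "sar"
Count: 1

1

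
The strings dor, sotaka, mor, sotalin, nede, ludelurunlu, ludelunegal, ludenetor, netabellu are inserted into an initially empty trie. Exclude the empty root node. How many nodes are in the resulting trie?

47

For each word, the new-node count is its length minus the longest prefix already in the trie:
  "dor" → 3 new (d, o, r)
  "sotaka" → 6 new (s, o, t, a, k, a)
  "mor" → 3 new (m, o, r)
  "sotalin" → prefix "sota" already present; 3 new (l, i, n)
  "nede" → 4 new (n, e, d, e)
  "ludelurunlu" → 11 new (l, u, d, e, l, u, r, u, n, l, u)
  "ludelunegal" → prefix "ludelu" already present; 5 new (n, e, g, a, l)
  "ludenetor" → prefix "lude" already present; 5 new (n, e, t, o, r)
  "netabellu" → prefix "ne" already present; 7 new (t, a, b, e, l, l, u)
Total nodes = 3 + 6 + 3 + 3 + 4 + 11 + 5 + 5 + 7 = 47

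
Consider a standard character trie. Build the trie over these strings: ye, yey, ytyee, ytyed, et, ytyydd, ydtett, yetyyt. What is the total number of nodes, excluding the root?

Count nodes per top-level branch (shared prefixes stored once):
  'e'-branch (et): 2 nodes
  'y'-branch (ydtett, ye, yetyyt, yey, ytyed, ytyee, ytyydd): 20 nodes
Sum: 22

22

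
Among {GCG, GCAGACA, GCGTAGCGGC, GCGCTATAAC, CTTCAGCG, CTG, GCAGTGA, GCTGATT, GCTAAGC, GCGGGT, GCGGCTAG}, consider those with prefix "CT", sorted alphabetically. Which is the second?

CTTCAGCG

DFS of the "CT" subtree visits, in order: "CTG", "CTTCAGCG"
Position 2: CTTCAGCG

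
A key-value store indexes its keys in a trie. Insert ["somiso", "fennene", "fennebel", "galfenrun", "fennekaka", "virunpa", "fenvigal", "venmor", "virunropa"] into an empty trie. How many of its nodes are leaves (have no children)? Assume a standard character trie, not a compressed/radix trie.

9

Leaves are exactly the stored words that no other stored word extends.
Those words: "fennebel", "fennekaka", "fennene", "fenvigal", "galfenrun", "somiso", "venmor", "virunpa", "virunropa"
Leaf count: 9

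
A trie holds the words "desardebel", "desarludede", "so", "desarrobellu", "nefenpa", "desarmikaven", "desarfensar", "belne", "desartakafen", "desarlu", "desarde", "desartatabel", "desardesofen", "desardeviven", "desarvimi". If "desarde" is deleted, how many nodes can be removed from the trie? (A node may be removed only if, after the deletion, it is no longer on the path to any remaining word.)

After clearing the end-marker at "desarde", prune upward until reaching a node still needed by another word.
Every node on "desarde" is still needed (e.g. by "desardebel"), so nothing is freed.
Nodes removed: 0

0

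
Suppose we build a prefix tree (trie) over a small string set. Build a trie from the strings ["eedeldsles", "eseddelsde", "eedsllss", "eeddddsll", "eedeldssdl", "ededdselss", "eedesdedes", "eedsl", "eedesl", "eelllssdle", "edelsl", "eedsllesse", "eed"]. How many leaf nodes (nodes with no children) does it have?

Leaves are exactly the stored words that no other stored word extends.
Those words: "ededdselss", "edelsl", "eeddddsll", "eedeldsles", "eedeldssdl", "eedesdedes", "eedesl", "eedsllesse", "eedsllss", "eelllssdle", "eseddelsde"
Leaf count: 11

11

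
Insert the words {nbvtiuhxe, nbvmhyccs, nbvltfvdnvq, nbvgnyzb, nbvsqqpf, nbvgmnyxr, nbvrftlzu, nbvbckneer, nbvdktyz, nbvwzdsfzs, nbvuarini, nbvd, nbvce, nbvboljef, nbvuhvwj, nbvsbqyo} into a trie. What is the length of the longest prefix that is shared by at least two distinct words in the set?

4

Equivalently: take the maximum, over all pairs, of their longest common prefix length.
"nbvbckneer" and "nbvboljef" agree on "nbvb" (4 characters) before diverging; nothing deeper is shared.
Longest shared-prefix length: 4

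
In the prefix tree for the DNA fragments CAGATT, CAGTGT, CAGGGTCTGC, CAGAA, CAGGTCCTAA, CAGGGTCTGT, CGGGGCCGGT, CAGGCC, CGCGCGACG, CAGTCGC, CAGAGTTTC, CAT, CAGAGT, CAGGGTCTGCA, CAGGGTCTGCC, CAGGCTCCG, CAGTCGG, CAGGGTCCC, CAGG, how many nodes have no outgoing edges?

16

A leaf is a node with no children — equivalently, the end of a word that is not a proper prefix of any other stored word.
Those words: "CAGAA", "CAGAGTTTC", "CAGATT", "CAGGCC", "CAGGCTCCG", "CAGGGTCCC", "CAGGGTCTGCA", "CAGGGTCTGCC", "CAGGGTCTGT", "CAGGTCCTAA", "CAGTCGC", "CAGTCGG", "CAGTGT", "CAT", "CGCGCGACG", "CGGGGCCGGT"
Leaf count: 16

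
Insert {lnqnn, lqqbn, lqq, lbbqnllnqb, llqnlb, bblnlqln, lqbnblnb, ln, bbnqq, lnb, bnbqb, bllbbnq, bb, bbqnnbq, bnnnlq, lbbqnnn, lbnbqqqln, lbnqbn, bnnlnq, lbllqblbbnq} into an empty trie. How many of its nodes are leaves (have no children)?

17

A leaf is a node with no children — equivalently, the end of a word that is not a proper prefix of any other stored word.
Those words: "bblnlqln", "bbnqq", "bbqnnbq", "bllbbnq", "bnbqb", "bnnlnq", "bnnnlq", "lbbqnllnqb", "lbbqnnn", "lbllqblbbnq", "lbnbqqqln", "lbnqbn", "llqnlb", "lnb", "lnqnn", "lqbnblnb", "lqqbn"
Leaf count: 17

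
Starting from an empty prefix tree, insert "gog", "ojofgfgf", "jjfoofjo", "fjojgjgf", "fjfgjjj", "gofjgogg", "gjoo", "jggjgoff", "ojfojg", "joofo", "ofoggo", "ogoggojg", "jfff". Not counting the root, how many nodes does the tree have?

71

Insert word by word; a character creates a node only if that edge doesn't already exist:
  "gog" → 3 new (g, o, g)
  "ojofgfgf" → 8 new (o, j, o, f, g, f, g, f)
  "jjfoofjo" → 8 new (j, j, f, o, o, f, j, o)
  "fjojgjgf" → 8 new (f, j, o, j, g, j, g, f)
  "fjfgjjj" → prefix "fj" already present; 5 new (f, g, j, j, j)
  "gofjgogg" → prefix "go" already present; 6 new (f, j, g, o, g, g)
  "gjoo" → prefix "g" already present; 3 new (j, o, o)
  "jggjgoff" → prefix "j" already present; 7 new (g, g, j, g, o, f, f)
  "ojfojg" → prefix "oj" already present; 4 new (f, o, j, g)
  "joofo" → prefix "j" already present; 4 new (o, o, f, o)
  "ofoggo" → prefix "o" already present; 5 new (f, o, g, g, o)
  "ogoggojg" → prefix "o" already present; 7 new (g, o, g, g, o, j, g)
  "jfff" → prefix "j" already present; 3 new (f, f, f)
Total nodes = 3 + 8 + 8 + 8 + 5 + 6 + 3 + 7 + 4 + 4 + 5 + 7 + 3 = 71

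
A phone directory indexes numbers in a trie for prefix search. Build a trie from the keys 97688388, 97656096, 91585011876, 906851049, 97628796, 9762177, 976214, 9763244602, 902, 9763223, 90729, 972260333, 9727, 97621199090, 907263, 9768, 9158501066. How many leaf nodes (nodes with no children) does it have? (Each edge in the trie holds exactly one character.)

16

A leaf is a node with no children — equivalently, the end of a word that is not a proper prefix of any other stored word.
Those words: "902", "906851049", "907263", "90729", "9158501066", "91585011876", "972260333", "9727", "97621199090", "976214", "9762177", "97628796", "9763223", "9763244602", "97656096", "97688388"
Leaf count: 16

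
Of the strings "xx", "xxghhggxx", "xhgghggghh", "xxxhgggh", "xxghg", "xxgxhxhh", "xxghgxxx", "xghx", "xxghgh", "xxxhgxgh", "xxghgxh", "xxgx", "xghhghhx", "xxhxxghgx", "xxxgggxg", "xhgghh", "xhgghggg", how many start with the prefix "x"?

17

Walk to "x"; the words in its subtree are exactly those with that prefix.
Words under "x": xghhghhx, xghx, xhgghggg, xhgghggghh, xhgghh, xx, xxghg, xxghgh, xxghgxh, xxghgxxx, xxghhggxx, xxgx, xxgxhxhh, xxhxxghgx, xxxgggxg, xxxhgggh, xxxhgxgh
Count: 17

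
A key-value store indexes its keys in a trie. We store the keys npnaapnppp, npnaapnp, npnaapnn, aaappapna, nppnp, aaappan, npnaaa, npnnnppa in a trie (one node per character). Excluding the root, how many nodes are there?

30

Count nodes per top-level branch (shared prefixes stored once):
  'a'-branch (aaappan, aaappapna): 10 nodes
  'n'-branch (npnaaa, npnaapnn, npnaapnp, npnaapnppp, npnnnppa, nppnp): 20 nodes
Sum: 30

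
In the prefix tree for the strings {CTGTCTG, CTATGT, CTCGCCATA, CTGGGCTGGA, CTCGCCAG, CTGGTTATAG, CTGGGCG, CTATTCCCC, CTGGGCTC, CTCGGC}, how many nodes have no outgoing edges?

Leaves are exactly the stored words that no other stored word extends.
Those words: "CTATGT", "CTATTCCCC", "CTCGCCAG", "CTCGCCATA", "CTCGGC", "CTGGGCG", "CTGGGCTC", "CTGGGCTGGA", "CTGGTTATAG", "CTGTCTG"
Leaf count: 10

10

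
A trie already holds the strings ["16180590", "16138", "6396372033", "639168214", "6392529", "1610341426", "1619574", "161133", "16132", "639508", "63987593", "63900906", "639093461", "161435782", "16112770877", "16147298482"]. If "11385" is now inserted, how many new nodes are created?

"1" is already a path in the trie; the remaining "1385" must be added.
New nodes needed: |"11385"| − 1 = 5 − 1 = 4.

4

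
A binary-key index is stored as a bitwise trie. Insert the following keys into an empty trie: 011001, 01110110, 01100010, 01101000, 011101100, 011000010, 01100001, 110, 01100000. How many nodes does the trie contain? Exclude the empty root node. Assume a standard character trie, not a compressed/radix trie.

26

Trace insertions, counting only characters that open a new branch:
  "011001" → 6 new (0, 1, 1, 0, 0, 1)
  "01110110" → prefix "011" already present; 5 new (1, 0, 1, 1, 0)
  "01100010" → prefix "01100" already present; 3 new (0, 1, 0)
  "01101000" → prefix "0110" already present; 4 new (1, 0, 0, 0)
  "011101100" → prefix "01110110" already present; 1 new (0)
  "011000010" → prefix "011000" already present; 3 new (0, 1, 0)
  "01100001" → prefix "01100001" already present; 0 new (none)
  "110" → 3 new (1, 1, 0)
  "01100000" → prefix "0110000" already present; 1 new (0)
Total nodes = 6 + 5 + 3 + 4 + 1 + 3 + 0 + 3 + 1 = 26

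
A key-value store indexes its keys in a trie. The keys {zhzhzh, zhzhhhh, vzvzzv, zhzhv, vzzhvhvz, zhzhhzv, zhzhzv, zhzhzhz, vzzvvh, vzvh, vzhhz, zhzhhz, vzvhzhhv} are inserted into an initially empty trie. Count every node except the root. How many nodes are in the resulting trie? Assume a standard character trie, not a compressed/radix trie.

37

Trace insertions, counting only characters that open a new branch:
  "zhzhzh" → 6 new (z, h, z, h, z, h)
  "zhzhhhh" → prefix "zhzh" already present; 3 new (h, h, h)
  "vzvzzv" → 6 new (v, z, v, z, z, v)
  "zhzhv" → prefix "zhzh" already present; 1 new (v)
  "vzzhvhvz" → prefix "vz" already present; 6 new (z, h, v, h, v, z)
  "zhzhhzv" → prefix "zhzhh" already present; 2 new (z, v)
  "zhzhzv" → prefix "zhzhz" already present; 1 new (v)
  "zhzhzhz" → prefix "zhzhzh" already present; 1 new (z)
  "vzzvvh" → prefix "vzz" already present; 3 new (v, v, h)
  "vzvh" → prefix "vzv" already present; 1 new (h)
  "vzhhz" → prefix "vz" already present; 3 new (h, h, z)
  "zhzhhz" → prefix "zhzhhz" already present; 0 new (none)
  "vzvhzhhv" → prefix "vzvh" already present; 4 new (z, h, h, v)
Total nodes = 6 + 3 + 6 + 1 + 6 + 2 + 1 + 1 + 3 + 1 + 3 + 0 + 4 = 37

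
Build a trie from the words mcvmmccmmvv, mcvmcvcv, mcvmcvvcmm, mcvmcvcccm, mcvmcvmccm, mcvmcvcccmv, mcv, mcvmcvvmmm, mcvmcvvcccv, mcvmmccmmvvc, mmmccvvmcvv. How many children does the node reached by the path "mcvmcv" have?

3

Walk "mcvmcv" from the root, arriving at one node.
Characters that immediately follow "mcvmcv" among the stored strings: {c, m, v}.
That node has 3 child edges.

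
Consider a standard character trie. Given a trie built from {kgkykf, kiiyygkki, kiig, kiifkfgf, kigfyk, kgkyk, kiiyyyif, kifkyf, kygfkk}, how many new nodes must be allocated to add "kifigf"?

Walking "kifigf" from the root, the first 3 characters ("kif") follow existing edges; "i" is the first miss.
Each of the 3 remaining characters creates one node.

3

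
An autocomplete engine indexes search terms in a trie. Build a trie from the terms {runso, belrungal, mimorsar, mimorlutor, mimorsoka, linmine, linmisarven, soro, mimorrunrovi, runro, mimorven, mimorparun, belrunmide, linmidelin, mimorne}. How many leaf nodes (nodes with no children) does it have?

Leaves are exactly the stored words that no other stored word extends.
Those words: "belrungal", "belrunmide", "linmidelin", "linmine", "linmisarven", "mimorlutor", "mimorne", "mimorparun", "mimorrunrovi", "mimorsar", "mimorsoka", "mimorven", "runro", "runso", "soro"
Leaf count: 15

15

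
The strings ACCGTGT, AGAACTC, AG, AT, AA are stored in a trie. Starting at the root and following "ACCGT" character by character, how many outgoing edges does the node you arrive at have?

1

Walk "ACCGT" from the root, arriving at one node.
Characters that immediately follow "ACCGT" among the stored strings: {G}.
That node has 1 child edge.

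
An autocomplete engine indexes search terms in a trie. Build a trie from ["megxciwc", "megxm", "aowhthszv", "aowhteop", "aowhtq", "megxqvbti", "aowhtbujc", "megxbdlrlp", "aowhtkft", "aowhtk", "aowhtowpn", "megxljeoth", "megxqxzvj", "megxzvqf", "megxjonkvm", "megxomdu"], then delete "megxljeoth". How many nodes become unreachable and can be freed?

6

A node on "megxljeoth"'s path can go only if nothing else ends at it or branches off below it.
The suffix "ljeoth" (6 nodes) is used only by "megxljeoth"; the node for "megx" still has the child "c", so pruning stops there.
Nodes removed: 6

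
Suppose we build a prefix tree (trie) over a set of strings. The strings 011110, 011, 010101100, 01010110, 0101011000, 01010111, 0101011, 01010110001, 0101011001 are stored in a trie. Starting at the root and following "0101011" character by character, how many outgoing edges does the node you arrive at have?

The children of the "0101011" node are the distinct next characters among strings starting with "0101011".
Distinct next characters after "0101011": 0, 1.
That node has 2 child edges.

2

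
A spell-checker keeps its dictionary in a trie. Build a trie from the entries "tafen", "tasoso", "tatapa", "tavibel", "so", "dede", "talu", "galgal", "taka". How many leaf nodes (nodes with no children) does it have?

Leaves are exactly the stored words that no other stored word extends.
Those words: "dede", "galgal", "so", "tafen", "taka", "talu", "tasoso", "tatapa", "tavibel"
Leaf count: 9

9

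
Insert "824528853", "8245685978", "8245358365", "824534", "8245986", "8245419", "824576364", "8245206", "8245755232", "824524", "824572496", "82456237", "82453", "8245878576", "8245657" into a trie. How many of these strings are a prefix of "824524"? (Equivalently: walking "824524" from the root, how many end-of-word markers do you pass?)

1

Traverse "824524" character by character; count nodes along the way that are marked as word ends.
Prefixes of the query that are stored words: "824524"
Count: 1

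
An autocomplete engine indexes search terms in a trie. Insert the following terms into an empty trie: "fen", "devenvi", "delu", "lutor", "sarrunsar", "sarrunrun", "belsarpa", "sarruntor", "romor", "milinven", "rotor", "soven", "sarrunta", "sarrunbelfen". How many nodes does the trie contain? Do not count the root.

67

Count nodes per top-level branch (shared prefixes stored once):
  'b'-branch (belsarpa): 8 nodes
  'd'-branch (delu, devenvi): 9 nodes
  'f'-branch (fen): 3 nodes
  'l'-branch (lutor): 5 nodes
  'm'-branch (milinven): 8 nodes
  'r'-branch (romor, rotor): 8 nodes
  's'-branch (sarrunbelfen, sarrunrun, sarrunsar, sarrunta, sarruntor, soven): 26 nodes
Sum: 67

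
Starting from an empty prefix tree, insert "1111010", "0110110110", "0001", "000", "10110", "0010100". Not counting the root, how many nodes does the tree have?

29

Count nodes per top-level branch (shared prefixes stored once):
  '0'-branch (000, 0001, 0010100, 0110110110): 18 nodes
  '1'-branch (10110, 1111010): 11 nodes
Sum: 29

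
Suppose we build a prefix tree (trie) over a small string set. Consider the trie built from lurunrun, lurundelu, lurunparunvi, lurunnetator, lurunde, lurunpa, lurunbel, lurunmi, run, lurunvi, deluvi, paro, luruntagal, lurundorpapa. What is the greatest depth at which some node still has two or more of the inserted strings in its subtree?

7

The deepest shared node is where two words last agree before diverging.
e.g. "lurunde" and "lurundelu" share the prefix "lurunde" of length 7; no pair shares a longer one.
Longest shared-prefix length: 7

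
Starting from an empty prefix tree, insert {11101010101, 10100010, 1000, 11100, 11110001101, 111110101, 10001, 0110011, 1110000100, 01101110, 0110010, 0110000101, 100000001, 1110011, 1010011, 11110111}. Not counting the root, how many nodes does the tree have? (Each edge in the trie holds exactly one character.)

Count nodes per top-level branch (shared prefixes stored once):
  '0'-branch (0110000101, 0110010, 0110011, 01101110): 17 nodes
  '1'-branch (1000, 100000001, 10001, 10100010, 1010011, 11100, 1110000100, 1110011, 11101010101, 11110001101, 11110111, 111110101): 52 nodes
Sum: 69

69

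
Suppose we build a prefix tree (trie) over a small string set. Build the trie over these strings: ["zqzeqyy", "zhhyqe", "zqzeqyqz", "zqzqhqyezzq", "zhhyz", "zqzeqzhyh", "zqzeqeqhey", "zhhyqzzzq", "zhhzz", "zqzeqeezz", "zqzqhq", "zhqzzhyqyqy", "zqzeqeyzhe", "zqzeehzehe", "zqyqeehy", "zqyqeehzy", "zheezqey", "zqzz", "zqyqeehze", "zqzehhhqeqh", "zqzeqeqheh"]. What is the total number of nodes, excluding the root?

For each word, the new-node count is its length minus the longest prefix already in the trie:
  "zqzeqyy" → 7 new (z, q, z, e, q, y, y)
  "zhhyqe" → prefix "z" already present; 5 new (h, h, y, q, e)
  "zqzeqyqz" → prefix "zqzeqy" already present; 2 new (q, z)
  "zqzqhqyezzq" → prefix "zqz" already present; 8 new (q, h, q, y, e, z, z, q)
  "zhhyz" → prefix "zhhy" already present; 1 new (z)
  "zqzeqzhyh" → prefix "zqzeq" already present; 4 new (z, h, y, h)
  "zqzeqeqhey" → prefix "zqzeq" already present; 5 new (e, q, h, e, y)
  "zhhyqzzzq" → prefix "zhhyq" already present; 4 new (z, z, z, q)
  "zhhzz" → prefix "zhh" already present; 2 new (z, z)
  "zqzeqeezz" → prefix "zqzeqe" already present; 3 new (e, z, z)
  "zqzqhq" → prefix "zqzqhq" already present; 0 new (none)
  "zhqzzhyqyqy" → prefix "zh" already present; 9 new (q, z, z, h, y, q, y, q, y)
  "zqzeqeyzhe" → prefix "zqzeqe" already present; 4 new (y, z, h, e)
  "zqzeehzehe" → prefix "zqze" already present; 6 new (e, h, z, e, h, e)
  "zqyqeehy" → prefix "zq" already present; 6 new (y, q, e, e, h, y)
  "zqyqeehzy" → prefix "zqyqeeh" already present; 2 new (z, y)
  "zheezqey" → prefix "zh" already present; 6 new (e, e, z, q, e, y)
  "zqzz" → prefix "zqz" already present; 1 new (z)
  "zqyqeehze" → prefix "zqyqeehz" already present; 1 new (e)
  "zqzehhhqeqh" → prefix "zqze" already present; 7 new (h, h, h, q, e, q, h)
  "zqzeqeqheh" → prefix "zqzeqeqhe" already present; 1 new (h)
Total nodes = 7 + 5 + 2 + 8 + 1 + 4 + 5 + 4 + 2 + 3 + 0 + 9 + 4 + 6 + 6 + 2 + 6 + 1 + 1 + 7 + 1 = 84

84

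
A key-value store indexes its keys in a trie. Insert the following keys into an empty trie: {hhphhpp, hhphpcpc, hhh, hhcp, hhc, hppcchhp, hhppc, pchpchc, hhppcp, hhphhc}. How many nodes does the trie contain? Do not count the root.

32

Trie structure (* marks end of a word):
(root)
├─ h
│  ├─ h
│  │  ├─ c *
│  │  │  └─ p *
│  │  ├─ h *
│  │  └─ p
│  │     ├─ h
│  │     │  ├─ h
│  │     │  │  ├─ c *
│  │     │  │  └─ p
│  │     │  │     └─ p *
│  │     │  └─ p
│  │     │     └─ c
│  │     │        └─ p
│  │     │           └─ c *
│  │     └─ p
│  │        └─ c *
│  │           └─ p *
│  └─ p
│     └─ p
│        └─ c
│           └─ c
│              └─ h
│                 └─ h
│                    └─ p *
└─ p
   └─ c
      └─ h
         └─ p
            └─ c
               └─ h
                  └─ c *
Counting every labelled node above: 32.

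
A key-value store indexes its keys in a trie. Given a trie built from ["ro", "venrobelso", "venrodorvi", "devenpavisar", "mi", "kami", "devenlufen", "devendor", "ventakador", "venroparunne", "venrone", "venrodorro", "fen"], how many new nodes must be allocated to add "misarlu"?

Walking "misarlu" from the root, the first 2 characters ("mi") follow existing edges; "s" is the first miss.
Each of the 5 remaining characters creates one node.

5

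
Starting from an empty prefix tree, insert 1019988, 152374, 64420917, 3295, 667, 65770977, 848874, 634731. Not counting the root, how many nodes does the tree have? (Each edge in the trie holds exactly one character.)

Insert word by word; a character creates a node only if that edge doesn't already exist:
  "1019988" → 7 new (1, 0, 1, 9, 9, 8, 8)
  "152374" → prefix "1" already present; 5 new (5, 2, 3, 7, 4)
  "64420917" → 8 new (6, 4, 4, 2, 0, 9, 1, 7)
  "3295" → 4 new (3, 2, 9, 5)
  "667" → prefix "6" already present; 2 new (6, 7)
  "65770977" → prefix "6" already present; 7 new (5, 7, 7, 0, 9, 7, 7)
  "848874" → 6 new (8, 4, 8, 8, 7, 4)
  "634731" → prefix "6" already present; 5 new (3, 4, 7, 3, 1)
Total nodes = 7 + 5 + 8 + 4 + 2 + 7 + 6 + 5 = 44

44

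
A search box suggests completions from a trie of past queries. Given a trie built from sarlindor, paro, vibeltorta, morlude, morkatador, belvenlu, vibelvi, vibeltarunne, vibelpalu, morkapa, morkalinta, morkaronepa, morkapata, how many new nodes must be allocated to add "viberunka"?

Walking "viberunka" from the root, the first 4 characters ("vibe") follow existing edges; "r" is the first miss.
So 9 − 4 = 5 new nodes.

5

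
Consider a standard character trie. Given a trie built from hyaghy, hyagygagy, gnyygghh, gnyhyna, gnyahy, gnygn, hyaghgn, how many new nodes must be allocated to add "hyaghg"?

"hyaghg" is already a full path in the trie; only an end-marker is added.
No new nodes are needed: 0.

0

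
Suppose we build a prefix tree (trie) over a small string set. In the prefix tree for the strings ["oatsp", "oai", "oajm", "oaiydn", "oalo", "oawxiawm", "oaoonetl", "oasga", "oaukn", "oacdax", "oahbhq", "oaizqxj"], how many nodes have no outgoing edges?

11

Leaves are exactly the stored words that no other stored word extends.
Those words: "oacdax", "oahbhq", "oaiydn", "oaizqxj", "oajm", "oalo", "oaoonetl", "oasga", "oatsp", "oaukn", "oawxiawm"
Leaf count: 11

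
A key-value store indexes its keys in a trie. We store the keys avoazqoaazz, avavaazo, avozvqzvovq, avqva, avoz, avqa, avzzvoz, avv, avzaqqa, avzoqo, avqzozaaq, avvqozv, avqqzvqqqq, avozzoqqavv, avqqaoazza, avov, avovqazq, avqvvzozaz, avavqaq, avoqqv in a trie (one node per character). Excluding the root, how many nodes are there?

89

Count nodes per top-level branch (shared prefixes stored once):
  'a'-branch (avavaazo, avavqaq, avoazqoaazz, avoqqv, avov, avovqazq, avoz, avozvqzvovq, avozzoqqavv, avqa, avqqaoazza, avqqzvqqqq, avqva, avqvvzozaz, avqzozaaq, avv, avvqozv, avzaqqa, avzoqo, avzzvoz): 89 nodes
Sum: 89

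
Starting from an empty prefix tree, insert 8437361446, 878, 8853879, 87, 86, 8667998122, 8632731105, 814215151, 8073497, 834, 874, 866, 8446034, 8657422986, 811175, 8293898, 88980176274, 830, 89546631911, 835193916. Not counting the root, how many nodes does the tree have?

102

For each word, the new-node count is its length minus the longest prefix already in the trie:
  "8437361446" → 10 new (8, 4, 3, 7, 3, 6, 1, 4, 4, 6)
  "878" → prefix "8" already present; 2 new (7, 8)
  "8853879" → prefix "8" already present; 6 new (8, 5, 3, 8, 7, 9)
  "87" → prefix "87" already present; 0 new (none)
  "86" → prefix "8" already present; 1 new (6)
  "8667998122" → prefix "86" already present; 8 new (6, 7, 9, 9, 8, 1, 2, 2)
  "8632731105" → prefix "86" already present; 8 new (3, 2, 7, 3, 1, 1, 0, 5)
  "814215151" → prefix "8" already present; 8 new (1, 4, 2, 1, 5, 1, 5, 1)
  "8073497" → prefix "8" already present; 6 new (0, 7, 3, 4, 9, 7)
  "834" → prefix "8" already present; 2 new (3, 4)
  "874" → prefix "87" already present; 1 new (4)
  "866" → prefix "866" already present; 0 new (none)
  "8446034" → prefix "84" already present; 5 new (4, 6, 0, 3, 4)
  "8657422986" → prefix "86" already present; 8 new (5, 7, 4, 2, 2, 9, 8, 6)
  "811175" → prefix "81" already present; 4 new (1, 1, 7, 5)
  "8293898" → prefix "8" already present; 6 new (2, 9, 3, 8, 9, 8)
  "88980176274" → prefix "88" already present; 9 new (9, 8, 0, 1, 7, 6, 2, 7, 4)
  "830" → prefix "83" already present; 1 new (0)
  "89546631911" → prefix "8" already present; 10 new (9, 5, 4, 6, 6, 3, 1, 9, 1, 1)
  "835193916" → prefix "83" already present; 7 new (5, 1, 9, 3, 9, 1, 6)
Total nodes = 10 + 2 + 6 + 0 + 1 + 8 + 8 + 8 + 6 + 2 + 1 + 0 + 5 + 8 + 4 + 6 + 9 + 1 + 10 + 7 = 102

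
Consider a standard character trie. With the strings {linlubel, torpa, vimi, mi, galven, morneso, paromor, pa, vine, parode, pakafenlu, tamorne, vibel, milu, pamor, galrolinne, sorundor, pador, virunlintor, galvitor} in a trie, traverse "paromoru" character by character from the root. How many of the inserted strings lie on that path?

Check each prefix of "paromoru" against the stored set — each match is an end-marker on the path.
Prefixes of the query that are stored words: "pa", "paromor"
Count: 2

2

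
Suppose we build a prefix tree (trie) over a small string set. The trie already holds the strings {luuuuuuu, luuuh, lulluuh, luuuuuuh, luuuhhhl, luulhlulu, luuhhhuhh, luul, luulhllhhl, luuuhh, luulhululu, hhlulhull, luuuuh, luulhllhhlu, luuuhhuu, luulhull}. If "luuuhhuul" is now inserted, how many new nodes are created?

1

"luuuhhuu" is already a path in the trie; the remaining "l" must be added.
Each of the 1 remaining characters creates one node.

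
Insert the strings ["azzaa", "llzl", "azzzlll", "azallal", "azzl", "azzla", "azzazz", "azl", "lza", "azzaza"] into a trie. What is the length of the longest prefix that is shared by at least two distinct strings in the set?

5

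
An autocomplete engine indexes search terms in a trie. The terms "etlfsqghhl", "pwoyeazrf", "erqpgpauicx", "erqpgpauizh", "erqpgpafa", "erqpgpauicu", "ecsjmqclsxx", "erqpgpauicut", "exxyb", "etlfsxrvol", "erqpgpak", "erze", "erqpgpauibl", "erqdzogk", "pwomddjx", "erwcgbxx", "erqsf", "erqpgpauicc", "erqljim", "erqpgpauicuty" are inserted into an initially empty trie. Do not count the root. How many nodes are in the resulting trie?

83

For each word, the new-node count is its length minus the longest prefix already in the trie:
  "etlfsqghhl" → 10 new (e, t, l, f, s, q, g, h, h, l)
  "pwoyeazrf" → 9 new (p, w, o, y, e, a, z, r, f)
  "erqpgpauicx" → prefix "e" already present; 10 new (r, q, p, g, p, a, u, i, c, x)
  "erqpgpauizh" → prefix "erqpgpaui" already present; 2 new (z, h)
  "erqpgpafa" → prefix "erqpgpa" already present; 2 new (f, a)
  "erqpgpauicu" → prefix "erqpgpauic" already present; 1 new (u)
  "ecsjmqclsxx" → prefix "e" already present; 10 new (c, s, j, m, q, c, l, s, x, x)
  "erqpgpauicut" → prefix "erqpgpauicu" already present; 1 new (t)
  "exxyb" → prefix "e" already present; 4 new (x, x, y, b)
  "etlfsxrvol" → prefix "etlfs" already present; 5 new (x, r, v, o, l)
  "erqpgpak" → prefix "erqpgpa" already present; 1 new (k)
  "erze" → prefix "er" already present; 2 new (z, e)
  "erqpgpauibl" → prefix "erqpgpaui" already present; 2 new (b, l)
  "erqdzogk" → prefix "erq" already present; 5 new (d, z, o, g, k)
  "pwomddjx" → prefix "pwo" already present; 5 new (m, d, d, j, x)
  "erwcgbxx" → prefix "er" already present; 6 new (w, c, g, b, x, x)
  "erqsf" → prefix "erq" already present; 2 new (s, f)
  "erqpgpauicc" → prefix "erqpgpauic" already present; 1 new (c)
  "erqljim" → prefix "erq" already present; 4 new (l, j, i, m)
  "erqpgpauicuty" → prefix "erqpgpauicut" already present; 1 new (y)
Total nodes = 10 + 9 + 10 + 2 + 2 + 1 + 10 + 1 + 4 + 5 + 1 + 2 + 2 + 5 + 5 + 6 + 2 + 1 + 4 + 1 = 83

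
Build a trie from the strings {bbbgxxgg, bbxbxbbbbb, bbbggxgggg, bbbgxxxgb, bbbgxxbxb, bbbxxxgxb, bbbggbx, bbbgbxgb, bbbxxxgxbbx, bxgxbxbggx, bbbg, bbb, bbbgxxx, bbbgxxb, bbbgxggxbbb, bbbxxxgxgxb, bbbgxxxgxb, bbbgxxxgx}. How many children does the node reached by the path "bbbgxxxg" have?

2

Follow the path "bbbgxxxg" to its node, then look at its outgoing edges.
Characters that immediately follow "bbbgxxxg" among the stored strings: {b, x}.
That node has 2 child edges.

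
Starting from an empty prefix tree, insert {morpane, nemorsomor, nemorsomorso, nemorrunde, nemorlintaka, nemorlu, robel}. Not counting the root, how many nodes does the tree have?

37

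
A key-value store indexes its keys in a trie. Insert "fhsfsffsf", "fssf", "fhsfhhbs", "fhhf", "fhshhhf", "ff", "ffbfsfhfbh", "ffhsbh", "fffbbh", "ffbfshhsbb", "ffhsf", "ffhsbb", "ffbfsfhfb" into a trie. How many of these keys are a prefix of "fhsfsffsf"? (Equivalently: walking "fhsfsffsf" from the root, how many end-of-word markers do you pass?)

Walk "fhsfsffsf" from the root; an end-of-word marker is hit whenever a stored word is a prefix of "fhsfsffsf".
Prefixes of the query that are stored words: "fhsfsffsf"
Count: 1

1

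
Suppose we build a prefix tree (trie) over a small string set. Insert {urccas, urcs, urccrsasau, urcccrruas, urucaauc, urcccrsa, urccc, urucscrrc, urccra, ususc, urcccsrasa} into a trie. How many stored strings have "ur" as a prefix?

Traverse to the node for "ur", then collect every word in that subtree.
Matches: "urccas", "urccc", "urcccrruas", "urcccrsa", "urcccsrasa", "urccra", "urccrsasau", "urcs", "urucaauc", "urucscrrc"
Count: 10

10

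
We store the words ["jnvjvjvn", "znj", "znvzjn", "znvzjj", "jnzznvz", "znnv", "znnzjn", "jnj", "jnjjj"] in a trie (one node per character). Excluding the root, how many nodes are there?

29

Count nodes per top-level branch (shared prefixes stored once):
  'j'-branch (jnj, jnjjj, jnvjvjvn, jnzznvz): 16 nodes
  'z'-branch (znj, znnv, znnzjn, znvzjj, znvzjn): 13 nodes
Sum: 29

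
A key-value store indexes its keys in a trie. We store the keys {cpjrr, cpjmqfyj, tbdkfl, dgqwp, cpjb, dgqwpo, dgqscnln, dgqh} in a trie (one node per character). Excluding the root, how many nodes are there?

29

Count nodes per top-level branch (shared prefixes stored once):
  'c'-branch (cpjb, cpjmqfyj, cpjrr): 11 nodes
  'd'-branch (dgqh, dgqscnln, dgqwp, dgqwpo): 12 nodes
  't'-branch (tbdkfl): 6 nodes
Sum: 29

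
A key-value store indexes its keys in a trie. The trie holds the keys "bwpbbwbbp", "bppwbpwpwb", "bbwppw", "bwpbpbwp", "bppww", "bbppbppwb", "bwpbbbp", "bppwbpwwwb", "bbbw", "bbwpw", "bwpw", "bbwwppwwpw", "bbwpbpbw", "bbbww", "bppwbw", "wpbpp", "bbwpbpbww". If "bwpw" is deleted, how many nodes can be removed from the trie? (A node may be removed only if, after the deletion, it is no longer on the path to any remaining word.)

After clearing the end-marker at "bwpw", prune upward until reaching a node still needed by another word.
The suffix "w" (1 node) is used only by "bwpw"; the node for "bwp" still has the child "b", so pruning stops there.
Nodes removed: 1

1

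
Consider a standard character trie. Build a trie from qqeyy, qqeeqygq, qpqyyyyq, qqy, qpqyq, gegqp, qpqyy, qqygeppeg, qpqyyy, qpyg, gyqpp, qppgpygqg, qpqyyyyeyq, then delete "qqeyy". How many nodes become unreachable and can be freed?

Walk "qqeyy" from the leaf back toward the root, removing each node that no remaining word uses.
The suffix "yy" (2 nodes) is used only by "qqeyy"; the node for "qqe" still has the child "e", so pruning stops there.
Nodes removed: 2

2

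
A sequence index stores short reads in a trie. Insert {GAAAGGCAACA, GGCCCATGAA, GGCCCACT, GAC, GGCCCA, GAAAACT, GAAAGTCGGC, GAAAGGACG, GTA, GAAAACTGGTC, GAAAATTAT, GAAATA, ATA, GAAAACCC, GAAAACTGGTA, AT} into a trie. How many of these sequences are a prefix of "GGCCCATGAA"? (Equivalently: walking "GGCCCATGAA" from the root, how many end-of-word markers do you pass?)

Walk "GGCCCATGAA" from the root; an end-of-word marker is hit whenever a stored word is a prefix of "GGCCCATGAA".
Prefixes of the query that are stored words: "GGCCCA", "GGCCCATGAA"
Count: 2

2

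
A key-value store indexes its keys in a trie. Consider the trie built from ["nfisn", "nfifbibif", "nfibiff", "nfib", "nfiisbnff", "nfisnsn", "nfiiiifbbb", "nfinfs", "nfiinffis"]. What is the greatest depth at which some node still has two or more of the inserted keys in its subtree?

The deepest shared node is where two words last agree before diverging.
"nfisn" and "nfisnsn" agree on "nfisn" (5 characters) before diverging; nothing deeper is shared.
Longest shared-prefix length: 5

5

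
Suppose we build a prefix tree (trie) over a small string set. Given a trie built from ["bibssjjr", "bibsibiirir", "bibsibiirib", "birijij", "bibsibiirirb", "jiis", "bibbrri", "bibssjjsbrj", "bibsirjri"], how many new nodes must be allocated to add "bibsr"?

The longest prefix of "bibsr" already in the trie is "bibs" (length 4).
So 5 − 4 = 1 new nodes.

1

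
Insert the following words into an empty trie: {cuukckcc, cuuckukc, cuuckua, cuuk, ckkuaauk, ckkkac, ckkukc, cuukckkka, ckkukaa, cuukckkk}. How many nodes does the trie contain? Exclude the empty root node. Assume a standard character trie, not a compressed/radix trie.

Insert word by word; a character creates a node only if that edge doesn't already exist:
  "cuukckcc" → 8 new (c, u, u, k, c, k, c, c)
  "cuuckukc" → prefix "cuu" already present; 5 new (c, k, u, k, c)
  "cuuckua" → prefix "cuucku" already present; 1 new (a)
  "cuuk" → prefix "cuuk" already present; 0 new (none)
  "ckkuaauk" → prefix "c" already present; 7 new (k, k, u, a, a, u, k)
  "ckkkac" → prefix "ckk" already present; 3 new (k, a, c)
  "ckkukc" → prefix "ckku" already present; 2 new (k, c)
  "cuukckkka" → prefix "cuukck" already present; 3 new (k, k, a)
  "ckkukaa" → prefix "ckkuk" already present; 2 new (a, a)
  "cuukckkk" → prefix "cuukckkk" already present; 0 new (none)
Total nodes = 8 + 5 + 1 + 0 + 7 + 3 + 2 + 3 + 2 + 0 = 31

31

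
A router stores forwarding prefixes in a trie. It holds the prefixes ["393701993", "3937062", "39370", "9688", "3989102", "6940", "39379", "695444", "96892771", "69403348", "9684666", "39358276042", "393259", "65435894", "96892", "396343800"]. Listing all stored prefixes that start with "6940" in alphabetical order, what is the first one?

6940

DFS of the "6940" subtree visits, in order: "6940", "69403348"
The 1st is 6940.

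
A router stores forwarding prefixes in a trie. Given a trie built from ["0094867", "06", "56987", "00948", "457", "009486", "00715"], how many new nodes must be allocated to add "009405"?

2

Walking "009405" from the root, the first 4 characters ("0094") follow existing edges; "0" is the first miss.
New nodes needed: |"009405"| − 4 = 6 − 4 = 2.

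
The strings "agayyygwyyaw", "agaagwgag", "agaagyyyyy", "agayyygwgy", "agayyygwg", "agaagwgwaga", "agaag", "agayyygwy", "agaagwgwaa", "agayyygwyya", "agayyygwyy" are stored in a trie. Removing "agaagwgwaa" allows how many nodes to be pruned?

1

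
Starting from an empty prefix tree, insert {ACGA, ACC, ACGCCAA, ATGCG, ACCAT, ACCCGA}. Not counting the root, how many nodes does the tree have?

Trie structure (* marks end of a word):
(root)
└─ A
   ├─ C
   │  ├─ C *
   │  │  ├─ A
   │  │  │  └─ T *
   │  │  └─ C
   │  │     └─ G
   │  │        └─ A *
   │  └─ G
   │     ├─ A *
   │     └─ C
   │        └─ C
   │           └─ A
   │              └─ A *
   └─ T
      └─ G
         └─ C
            └─ G *
Counting every labelled node above: 18.

18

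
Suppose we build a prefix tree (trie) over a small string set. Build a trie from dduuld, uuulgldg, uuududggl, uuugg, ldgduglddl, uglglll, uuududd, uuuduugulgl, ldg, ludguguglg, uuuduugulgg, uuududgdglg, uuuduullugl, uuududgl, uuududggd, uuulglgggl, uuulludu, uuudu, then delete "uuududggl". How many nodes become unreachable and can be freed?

After clearing the end-marker at "uuududggl", prune upward until reaching a node still needed by another word.
The suffix "l" (1 node) is used only by "uuududggl"; the node for "uuududgg" still has the child "d", so pruning stops there.
Nodes removed: 1

1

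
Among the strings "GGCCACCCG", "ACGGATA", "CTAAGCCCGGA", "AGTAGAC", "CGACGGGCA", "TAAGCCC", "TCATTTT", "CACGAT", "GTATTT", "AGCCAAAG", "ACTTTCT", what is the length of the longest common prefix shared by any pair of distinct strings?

2

The deepest shared node is where two words last agree before diverging.
e.g. "ACGGATA" and "ACTTTCT" share the prefix "AC" of length 2; no pair shares a longer one.
Longest shared-prefix length: 2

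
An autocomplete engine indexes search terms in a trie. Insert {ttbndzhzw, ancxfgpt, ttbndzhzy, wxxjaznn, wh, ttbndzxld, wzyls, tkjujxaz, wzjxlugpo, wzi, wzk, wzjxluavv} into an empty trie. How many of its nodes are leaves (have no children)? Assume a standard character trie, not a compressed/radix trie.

12

Leaves are exactly the stored words that no other stored word extends.
Those words: "ancxfgpt", "tkjujxaz", "ttbndzhzw", "ttbndzhzy", "ttbndzxld", "wh", "wxxjaznn", "wzi", "wzjxluavv", "wzjxlugpo", "wzk", "wzyls"
Leaf count: 12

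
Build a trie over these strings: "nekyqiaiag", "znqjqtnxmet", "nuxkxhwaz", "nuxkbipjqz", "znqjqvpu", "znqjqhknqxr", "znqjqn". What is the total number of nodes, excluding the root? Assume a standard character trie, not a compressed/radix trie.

Insert word by word; a character creates a node only if that edge doesn't already exist:
  "nekyqiaiag" → 10 new (n, e, k, y, q, i, a, i, a, g)
  "znqjqtnxmet" → 11 new (z, n, q, j, q, t, n, x, m, e, t)
  "nuxkxhwaz" → prefix "n" already present; 8 new (u, x, k, x, h, w, a, z)
  "nuxkbipjqz" → prefix "nuxk" already present; 6 new (b, i, p, j, q, z)
  "znqjqvpu" → prefix "znqjq" already present; 3 new (v, p, u)
  "znqjqhknqxr" → prefix "znqjq" already present; 6 new (h, k, n, q, x, r)
  "znqjqn" → prefix "znqjq" already present; 1 new (n)
Total nodes = 10 + 11 + 8 + 6 + 3 + 6 + 1 = 45

45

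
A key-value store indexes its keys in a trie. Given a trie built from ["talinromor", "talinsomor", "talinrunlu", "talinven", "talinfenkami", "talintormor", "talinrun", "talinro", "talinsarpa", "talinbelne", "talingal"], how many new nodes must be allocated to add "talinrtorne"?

The longest prefix of "talinrtorne" already in the trie is "talinr" (length 6).
Each of the 5 remaining characters creates one node.

5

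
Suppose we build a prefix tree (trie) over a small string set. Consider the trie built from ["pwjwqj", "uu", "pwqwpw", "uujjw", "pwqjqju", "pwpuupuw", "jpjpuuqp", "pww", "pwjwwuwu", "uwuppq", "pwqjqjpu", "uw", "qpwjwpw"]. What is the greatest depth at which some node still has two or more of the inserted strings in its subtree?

The deepest shared node is where two words last agree before diverging.
"pwqjqjpu" and "pwqjqju" agree on "pwqjqj" (6 characters) before diverging; nothing deeper is shared.
Longest shared-prefix length: 6

6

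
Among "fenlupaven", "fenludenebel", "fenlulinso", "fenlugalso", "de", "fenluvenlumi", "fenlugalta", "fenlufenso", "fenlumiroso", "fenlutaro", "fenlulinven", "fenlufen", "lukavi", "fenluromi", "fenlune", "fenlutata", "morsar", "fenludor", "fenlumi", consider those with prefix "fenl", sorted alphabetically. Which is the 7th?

Words with prefix "fenl", in lexicographic order: "fenludenebel", "fenludor", "fenlufen", "fenlufenso", "fenlugalso", "fenlugalta", "fenlulinso", "fenlulinven", "fenlumi", "fenlumiroso", "fenlune", "fenlupaven", "fenluromi", "fenlutaro", "fenlutata", "fenluvenlumi"
Position 7: fenlulinso

fenlulinso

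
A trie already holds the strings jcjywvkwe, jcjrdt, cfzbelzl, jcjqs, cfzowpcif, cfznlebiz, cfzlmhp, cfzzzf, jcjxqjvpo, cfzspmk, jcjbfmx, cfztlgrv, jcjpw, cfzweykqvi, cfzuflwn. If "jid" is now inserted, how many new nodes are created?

Walking "jid" from the root, the first 1 characters ("j") follow existing edges; "i" is the first miss.
Each of the 2 remaining characters creates one node.

2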